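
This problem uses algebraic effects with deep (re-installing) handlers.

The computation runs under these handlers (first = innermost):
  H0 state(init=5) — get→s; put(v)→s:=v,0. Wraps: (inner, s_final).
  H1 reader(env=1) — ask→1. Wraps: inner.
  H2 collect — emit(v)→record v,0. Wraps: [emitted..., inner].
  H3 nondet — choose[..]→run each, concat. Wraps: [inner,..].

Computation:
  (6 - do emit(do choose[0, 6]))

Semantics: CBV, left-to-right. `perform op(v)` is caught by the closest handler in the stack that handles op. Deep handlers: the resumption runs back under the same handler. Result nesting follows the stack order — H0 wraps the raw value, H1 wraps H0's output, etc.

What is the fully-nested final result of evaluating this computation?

Step-by-step:
choose[0, 6] @ H3
  branch[0] choose=0:
    emit(0) @ H2 ⇒ out+=0
    H0 returns (6, 5)
    H1 returns (6, 5)
    H2 returns [0, (6, 5)]
    H3 returns [[0, (6, 5)]]
  branch[1] choose=6:
    emit(6) @ H2 ⇒ out+=6
    H0 returns (6, 5)
    H1 returns (6, 5)
    H2 returns [6, (6, 5)]
    H3 returns [[6, (6, 5)]]
= [[0, (6, 5)], [6, (6, 5)]]

Answer: [[0, (6, 5)], [6, (6, 5)]]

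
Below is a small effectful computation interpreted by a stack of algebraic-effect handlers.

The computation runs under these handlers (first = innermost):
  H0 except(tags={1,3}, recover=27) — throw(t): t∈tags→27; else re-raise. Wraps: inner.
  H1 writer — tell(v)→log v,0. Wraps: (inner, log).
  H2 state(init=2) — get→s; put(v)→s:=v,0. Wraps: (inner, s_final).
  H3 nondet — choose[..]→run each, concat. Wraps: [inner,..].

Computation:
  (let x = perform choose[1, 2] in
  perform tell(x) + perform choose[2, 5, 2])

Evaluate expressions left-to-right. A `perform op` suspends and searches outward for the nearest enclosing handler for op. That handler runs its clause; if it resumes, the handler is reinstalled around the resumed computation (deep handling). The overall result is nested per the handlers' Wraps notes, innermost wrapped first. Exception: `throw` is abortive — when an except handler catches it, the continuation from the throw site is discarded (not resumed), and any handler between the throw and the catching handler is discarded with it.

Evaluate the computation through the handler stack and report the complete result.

Step-by-step:
choose[1, 2] @ H3
  branch[0] choose=1:
    tell(1) @ H1 ⇒ log+=1
    choose[2, 5, 2] @ H3
      branch[0] choose=2:
        H0 returns 2
        H1 returns (2, (1))
        H2 returns ((2, (1)), 2)
        H3 returns [((2, (1)), 2)]
      branch[1] choose=5:
        H0 returns 5
        H1 returns (5, (1))
        H2 returns ((5, (1)), 2)
        H3 returns [((5, (1)), 2)]
      branch[2] choose=2:
        H0 returns 2
        H1 returns (2, (1))
        H2 returns ((2, (1)), 2)
        H3 returns [((2, (1)), 2)]
  branch[1] choose=2:
    tell(2) @ H1 ⇒ log+=2
    choose[2, 5, 2] @ H3
      branch[0] choose=2:
        H0 returns 2
        H1 returns (2, (2))
        H2 returns ((2, (2)), 2)
        H3 returns [((2, (2)), 2)]
      branch[1] choose=5:
        H0 returns 5
        H1 returns (5, (2))
        H2 returns ((5, (2)), 2)
        H3 returns [((5, (2)), 2)]
      branch[2] choose=2:
        H0 returns 2
        H1 returns (2, (2))
        H2 returns ((2, (2)), 2)
        H3 returns [((2, (2)), 2)]
= [((2, (1)), 2), ((5, (1)), 2), ((2, (1)), 2), ((2, (2)), 2), ((5, (2)), 2), ((2, (2)), 2)]

Answer: [((2, (1)), 2), ((5, (1)), 2), ((2, (1)), 2), ((2, (2)), 2), ((5, (2)), 2), ((2, (2)), 2)]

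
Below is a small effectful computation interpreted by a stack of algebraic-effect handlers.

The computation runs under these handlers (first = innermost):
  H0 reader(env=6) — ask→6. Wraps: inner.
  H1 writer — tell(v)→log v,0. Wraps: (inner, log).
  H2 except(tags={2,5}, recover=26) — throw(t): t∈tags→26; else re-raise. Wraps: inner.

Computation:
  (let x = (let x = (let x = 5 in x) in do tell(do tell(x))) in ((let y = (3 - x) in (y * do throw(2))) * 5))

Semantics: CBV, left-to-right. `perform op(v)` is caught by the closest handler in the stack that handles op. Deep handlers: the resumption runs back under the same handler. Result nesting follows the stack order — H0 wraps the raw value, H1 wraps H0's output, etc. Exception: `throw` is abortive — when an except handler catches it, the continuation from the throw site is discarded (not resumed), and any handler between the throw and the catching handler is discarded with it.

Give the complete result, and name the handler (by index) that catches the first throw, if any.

Answer: 26 ; first throw caught by: H2

Step-by-step:
tell(5) @ H1 ⇒ log+=5
tell(0) @ H1 ⇒ log+=0
throw(2) @ H2 caught ⇒ 26
= 26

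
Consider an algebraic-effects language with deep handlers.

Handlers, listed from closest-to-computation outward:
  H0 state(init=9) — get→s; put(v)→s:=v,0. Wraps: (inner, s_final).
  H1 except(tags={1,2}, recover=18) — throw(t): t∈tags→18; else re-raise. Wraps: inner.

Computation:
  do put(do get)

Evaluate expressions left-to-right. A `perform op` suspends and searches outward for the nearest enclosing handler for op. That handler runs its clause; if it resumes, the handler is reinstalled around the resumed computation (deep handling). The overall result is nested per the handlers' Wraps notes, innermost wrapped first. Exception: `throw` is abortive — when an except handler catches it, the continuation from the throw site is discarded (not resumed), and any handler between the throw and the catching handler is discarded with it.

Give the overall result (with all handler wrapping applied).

Evaluation trace:
get @ H0 ⇒ 9
put(9) @ H0 ⇒ s:=9
H0 returns (0, 9)
H1 returns (0, 9)
= (0, 9)

Answer: (0, 9)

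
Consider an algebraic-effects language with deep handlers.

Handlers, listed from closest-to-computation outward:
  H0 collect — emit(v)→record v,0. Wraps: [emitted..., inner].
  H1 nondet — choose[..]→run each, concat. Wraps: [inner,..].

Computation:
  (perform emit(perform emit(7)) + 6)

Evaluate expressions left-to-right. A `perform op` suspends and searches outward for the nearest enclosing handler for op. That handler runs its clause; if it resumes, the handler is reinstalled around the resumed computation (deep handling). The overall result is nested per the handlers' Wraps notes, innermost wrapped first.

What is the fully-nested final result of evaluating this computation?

Answer: [[7, 0, 6]]

Step-by-step:
emit(7) @ H0 ⇒ out+=7
emit(0) @ H0 ⇒ out+=0
H0 returns [7, 0, 6]
H1 returns [[7, 0, 6]]
= [[7, 0, 6]]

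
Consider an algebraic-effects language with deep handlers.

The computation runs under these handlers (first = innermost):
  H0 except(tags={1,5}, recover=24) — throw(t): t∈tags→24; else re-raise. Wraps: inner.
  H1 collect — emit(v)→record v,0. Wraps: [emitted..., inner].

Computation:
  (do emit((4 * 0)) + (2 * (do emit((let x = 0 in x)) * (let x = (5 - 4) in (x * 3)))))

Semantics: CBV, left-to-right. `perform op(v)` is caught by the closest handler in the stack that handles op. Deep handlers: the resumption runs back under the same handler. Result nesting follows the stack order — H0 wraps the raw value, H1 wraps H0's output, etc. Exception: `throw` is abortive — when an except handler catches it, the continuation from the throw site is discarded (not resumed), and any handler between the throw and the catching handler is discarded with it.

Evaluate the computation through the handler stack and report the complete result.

Answer: [0, 0, 0]

Working:
emit(0) @ H1 ⇒ out+=0
emit(0) @ H1 ⇒ out+=0
H0 returns 0
H1 returns [0, 0, 0]
= [0, 0, 0]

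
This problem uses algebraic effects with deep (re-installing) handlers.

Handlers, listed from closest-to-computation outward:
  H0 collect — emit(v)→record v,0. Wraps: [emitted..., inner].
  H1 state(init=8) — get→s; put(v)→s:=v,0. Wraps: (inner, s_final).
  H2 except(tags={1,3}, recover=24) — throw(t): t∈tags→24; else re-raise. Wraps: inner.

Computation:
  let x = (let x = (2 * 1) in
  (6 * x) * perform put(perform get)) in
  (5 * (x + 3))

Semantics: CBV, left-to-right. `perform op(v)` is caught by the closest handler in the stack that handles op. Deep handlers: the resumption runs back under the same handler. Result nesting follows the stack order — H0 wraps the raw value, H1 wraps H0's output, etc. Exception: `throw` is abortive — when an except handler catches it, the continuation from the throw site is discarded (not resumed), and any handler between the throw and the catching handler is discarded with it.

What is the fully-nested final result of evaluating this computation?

Working:
get @ H1 ⇒ 8
put(8) @ H1 ⇒ s:=8
H0 returns [15]
H1 returns ([15], 8)
H2 returns ([15], 8)
= ([15], 8)

Answer: ([15], 8)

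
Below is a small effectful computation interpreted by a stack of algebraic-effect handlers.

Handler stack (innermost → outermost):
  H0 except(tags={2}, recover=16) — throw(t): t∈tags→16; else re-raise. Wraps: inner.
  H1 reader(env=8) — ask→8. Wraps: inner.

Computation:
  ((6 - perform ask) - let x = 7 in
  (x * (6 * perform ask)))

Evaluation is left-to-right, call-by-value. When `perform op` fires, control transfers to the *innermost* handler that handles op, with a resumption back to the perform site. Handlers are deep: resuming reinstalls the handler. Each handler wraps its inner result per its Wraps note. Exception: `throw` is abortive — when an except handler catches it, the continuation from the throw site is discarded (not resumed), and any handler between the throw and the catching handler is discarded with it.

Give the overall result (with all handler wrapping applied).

Evaluation trace:
ask @ H1 ⇒ 8
ask @ H1 ⇒ 8
H0 returns -338
H1 returns -338
= -338

Answer: -338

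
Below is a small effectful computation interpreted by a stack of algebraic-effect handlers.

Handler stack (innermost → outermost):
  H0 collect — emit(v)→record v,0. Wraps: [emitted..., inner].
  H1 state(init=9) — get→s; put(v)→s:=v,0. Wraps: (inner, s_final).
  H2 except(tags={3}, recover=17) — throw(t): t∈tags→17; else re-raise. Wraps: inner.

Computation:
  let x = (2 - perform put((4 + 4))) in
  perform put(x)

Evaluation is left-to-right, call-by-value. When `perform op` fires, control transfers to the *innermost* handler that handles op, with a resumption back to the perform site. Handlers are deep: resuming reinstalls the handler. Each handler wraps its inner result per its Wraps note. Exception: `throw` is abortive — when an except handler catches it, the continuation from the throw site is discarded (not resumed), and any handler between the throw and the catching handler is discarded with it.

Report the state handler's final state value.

Answer: 2

Step-by-step:
put(8) @ H1 ⇒ s:=8
put(2) @ H1 ⇒ s:=2
H0 returns [0]
H1 returns ([0], 2)
H2 returns ([0], 2)
= ([0], 2)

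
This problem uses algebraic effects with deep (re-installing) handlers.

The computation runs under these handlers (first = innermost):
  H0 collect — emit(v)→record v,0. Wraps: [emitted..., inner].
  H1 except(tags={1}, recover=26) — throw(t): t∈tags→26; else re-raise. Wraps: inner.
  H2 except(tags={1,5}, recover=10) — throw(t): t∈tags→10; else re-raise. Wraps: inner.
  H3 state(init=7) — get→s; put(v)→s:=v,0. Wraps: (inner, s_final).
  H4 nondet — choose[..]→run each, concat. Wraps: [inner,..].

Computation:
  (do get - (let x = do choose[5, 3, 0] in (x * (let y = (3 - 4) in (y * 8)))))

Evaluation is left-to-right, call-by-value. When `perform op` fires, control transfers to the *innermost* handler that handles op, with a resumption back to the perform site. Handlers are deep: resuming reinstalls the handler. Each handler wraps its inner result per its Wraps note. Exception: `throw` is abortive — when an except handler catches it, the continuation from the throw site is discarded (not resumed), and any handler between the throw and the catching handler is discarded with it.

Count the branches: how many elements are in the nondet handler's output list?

Answer: 3

Working:
get @ H3 ⇒ 7
choose[5, 3, 0] @ H4
  branch[0] choose=5:
    H0 returns [47]
    H1 returns [47]
    H2 returns [47]
    H3 returns ([47], 7)
    H4 returns [([47], 7)]
  branch[1] choose=3:
    H0 returns [31]
    H1 returns [31]
    H2 returns [31]
    H3 returns ([31], 7)
    H4 returns [([31], 7)]
  branch[2] choose=0:
    H0 returns [7]
    H1 returns [7]
    H2 returns [7]
    H3 returns ([7], 7)
    H4 returns [([7], 7)]
= [([47], 7), ([31], 7), ([7], 7)]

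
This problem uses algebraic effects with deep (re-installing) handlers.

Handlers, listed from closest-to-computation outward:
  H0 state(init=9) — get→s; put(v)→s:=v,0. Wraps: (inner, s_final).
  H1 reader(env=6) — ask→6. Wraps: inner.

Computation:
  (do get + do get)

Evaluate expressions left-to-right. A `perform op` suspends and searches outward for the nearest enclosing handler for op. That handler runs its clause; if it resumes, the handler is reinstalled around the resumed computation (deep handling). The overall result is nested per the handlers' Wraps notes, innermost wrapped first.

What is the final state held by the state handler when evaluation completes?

Evaluation trace:
get @ H0 ⇒ 9
get @ H0 ⇒ 9
H0 returns (18, 9)
H1 returns (18, 9)
= (18, 9)

Answer: 9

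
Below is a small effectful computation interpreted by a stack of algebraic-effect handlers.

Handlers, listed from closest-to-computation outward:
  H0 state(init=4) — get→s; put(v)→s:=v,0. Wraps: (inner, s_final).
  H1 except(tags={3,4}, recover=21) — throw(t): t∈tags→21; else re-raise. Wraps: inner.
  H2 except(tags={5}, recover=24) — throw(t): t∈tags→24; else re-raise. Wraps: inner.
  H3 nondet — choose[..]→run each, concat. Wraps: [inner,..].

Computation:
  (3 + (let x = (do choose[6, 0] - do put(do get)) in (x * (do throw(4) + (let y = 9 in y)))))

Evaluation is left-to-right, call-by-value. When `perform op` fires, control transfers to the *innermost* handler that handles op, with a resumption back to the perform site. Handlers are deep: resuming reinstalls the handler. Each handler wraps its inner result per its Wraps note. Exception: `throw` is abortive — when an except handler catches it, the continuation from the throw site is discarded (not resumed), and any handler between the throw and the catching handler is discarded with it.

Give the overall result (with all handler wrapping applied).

Working:
choose[6, 0] @ H3
  branch[0] choose=6:
    get @ H0 ⇒ 4
    put(4) @ H0 ⇒ s:=4
    throw(4) @ H1 caught ⇒ 21
    H2 returns 21
    H3 returns [21]
  branch[1] choose=0:
    get @ H0 ⇒ 4
    put(4) @ H0 ⇒ s:=4
    throw(4) @ H1 caught ⇒ 21
    H2 returns 21
    H3 returns [21]
= [21, 21]

Answer: [21, 21]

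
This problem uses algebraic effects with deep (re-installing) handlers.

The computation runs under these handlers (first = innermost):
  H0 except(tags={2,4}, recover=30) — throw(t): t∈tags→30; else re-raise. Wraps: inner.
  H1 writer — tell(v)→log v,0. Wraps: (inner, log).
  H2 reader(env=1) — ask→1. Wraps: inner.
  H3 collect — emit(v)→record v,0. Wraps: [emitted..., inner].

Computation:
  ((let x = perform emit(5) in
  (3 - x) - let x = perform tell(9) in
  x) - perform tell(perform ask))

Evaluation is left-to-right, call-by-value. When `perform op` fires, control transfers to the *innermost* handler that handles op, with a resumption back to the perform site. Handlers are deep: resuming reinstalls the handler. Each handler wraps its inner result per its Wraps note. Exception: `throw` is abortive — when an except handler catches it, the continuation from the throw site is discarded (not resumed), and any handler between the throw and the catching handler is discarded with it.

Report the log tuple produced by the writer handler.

Working:
emit(5) @ H3 ⇒ out+=5
tell(9) @ H1 ⇒ log+=9
ask @ H2 ⇒ 1
tell(1) @ H1 ⇒ log+=1
H0 returns 3
H1 returns (3, (9, 1))
H2 returns (3, (9, 1))
H3 returns [5, (3, (9, 1))]
= [5, (3, (9, 1))]

Answer: (9, 1)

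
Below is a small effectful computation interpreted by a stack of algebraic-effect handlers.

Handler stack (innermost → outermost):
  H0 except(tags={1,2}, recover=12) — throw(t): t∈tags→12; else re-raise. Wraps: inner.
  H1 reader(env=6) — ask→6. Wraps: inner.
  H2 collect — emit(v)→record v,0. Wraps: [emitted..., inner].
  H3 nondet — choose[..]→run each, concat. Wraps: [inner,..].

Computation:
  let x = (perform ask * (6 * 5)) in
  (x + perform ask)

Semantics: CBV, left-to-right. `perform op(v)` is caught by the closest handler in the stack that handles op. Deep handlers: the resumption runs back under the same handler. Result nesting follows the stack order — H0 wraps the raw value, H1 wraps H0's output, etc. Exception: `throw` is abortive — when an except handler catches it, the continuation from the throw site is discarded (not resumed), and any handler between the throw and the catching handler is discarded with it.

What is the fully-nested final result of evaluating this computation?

Answer: [[186]]

Working:
ask @ H1 ⇒ 6
ask @ H1 ⇒ 6
H0 returns 186
H1 returns 186
H2 returns [186]
H3 returns [[186]]
= [[186]]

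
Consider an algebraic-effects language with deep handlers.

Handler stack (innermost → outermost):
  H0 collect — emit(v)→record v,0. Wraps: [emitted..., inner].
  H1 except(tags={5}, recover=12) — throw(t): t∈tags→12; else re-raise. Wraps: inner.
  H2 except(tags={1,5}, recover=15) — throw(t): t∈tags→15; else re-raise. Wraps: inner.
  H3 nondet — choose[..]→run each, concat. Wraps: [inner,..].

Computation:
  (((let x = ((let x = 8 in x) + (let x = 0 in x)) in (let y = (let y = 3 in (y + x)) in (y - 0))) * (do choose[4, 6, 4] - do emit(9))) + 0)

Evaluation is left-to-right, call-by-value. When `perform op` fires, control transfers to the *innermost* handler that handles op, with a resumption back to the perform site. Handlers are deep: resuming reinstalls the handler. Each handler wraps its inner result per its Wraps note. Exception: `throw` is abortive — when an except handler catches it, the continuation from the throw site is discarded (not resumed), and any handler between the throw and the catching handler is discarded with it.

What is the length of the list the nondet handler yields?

Step-by-step:
choose[4, 6, 4] @ H3
  branch[0] choose=4:
    emit(9) @ H0 ⇒ out+=9
    H0 returns [9, 44]
    H1 returns [9, 44]
    H2 returns [9, 44]
    H3 returns [[9, 44]]
  branch[1] choose=6:
    emit(9) @ H0 ⇒ out+=9
    H0 returns [9, 66]
    H1 returns [9, 66]
    H2 returns [9, 66]
    H3 returns [[9, 66]]
  branch[2] choose=4:
    emit(9) @ H0 ⇒ out+=9
    H0 returns [9, 44]
    H1 returns [9, 44]
    H2 returns [9, 44]
    H3 returns [[9, 44]]
= [[9, 44], [9, 66], [9, 44]]

Answer: 3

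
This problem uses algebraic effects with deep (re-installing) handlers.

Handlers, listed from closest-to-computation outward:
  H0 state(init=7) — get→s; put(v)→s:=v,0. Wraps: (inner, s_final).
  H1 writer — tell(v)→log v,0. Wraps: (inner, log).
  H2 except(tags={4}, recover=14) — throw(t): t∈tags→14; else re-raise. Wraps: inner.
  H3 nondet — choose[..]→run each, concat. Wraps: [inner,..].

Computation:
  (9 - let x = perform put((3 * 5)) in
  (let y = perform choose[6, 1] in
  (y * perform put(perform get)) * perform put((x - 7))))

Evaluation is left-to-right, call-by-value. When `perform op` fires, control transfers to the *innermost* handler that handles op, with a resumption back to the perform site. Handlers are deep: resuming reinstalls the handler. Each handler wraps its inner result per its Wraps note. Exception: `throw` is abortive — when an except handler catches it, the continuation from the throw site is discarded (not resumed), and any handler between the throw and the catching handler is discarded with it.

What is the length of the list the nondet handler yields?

Evaluation trace:
put(15) @ H0 ⇒ s:=15
choose[6, 1] @ H3
  branch[0] choose=6:
    get @ H0 ⇒ 15
    put(15) @ H0 ⇒ s:=15
    put(-7) @ H0 ⇒ s:=-7
    H0 returns (9, -7)
    H1 returns ((9, -7), ())
    H2 returns ((9, -7), ())
    H3 returns [((9, -7), ())]
  branch[1] choose=1:
    get @ H0 ⇒ 15
    put(15) @ H0 ⇒ s:=15
    put(-7) @ H0 ⇒ s:=-7
    H0 returns (9, -7)
    H1 returns ((9, -7), ())
    H2 returns ((9, -7), ())
    H3 returns [((9, -7), ())]
= [((9, -7), ()), ((9, -7), ())]

Answer: 2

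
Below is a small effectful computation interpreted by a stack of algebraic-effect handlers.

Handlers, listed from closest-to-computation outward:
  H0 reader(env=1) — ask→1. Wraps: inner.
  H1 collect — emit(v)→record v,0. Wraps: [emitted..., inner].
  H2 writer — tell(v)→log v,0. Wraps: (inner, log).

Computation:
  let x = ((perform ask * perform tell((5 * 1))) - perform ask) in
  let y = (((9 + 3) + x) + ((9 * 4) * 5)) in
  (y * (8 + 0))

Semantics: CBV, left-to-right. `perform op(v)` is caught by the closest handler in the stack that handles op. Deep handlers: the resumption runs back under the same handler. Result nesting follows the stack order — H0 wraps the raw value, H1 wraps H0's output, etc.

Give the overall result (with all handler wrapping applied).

Answer: ([1528], (5))

Step-by-step:
ask @ H0 ⇒ 1
tell(5) @ H2 ⇒ log+=5
ask @ H0 ⇒ 1
H0 returns 1528
H1 returns [1528]
H2 returns ([1528], (5))
= ([1528], (5))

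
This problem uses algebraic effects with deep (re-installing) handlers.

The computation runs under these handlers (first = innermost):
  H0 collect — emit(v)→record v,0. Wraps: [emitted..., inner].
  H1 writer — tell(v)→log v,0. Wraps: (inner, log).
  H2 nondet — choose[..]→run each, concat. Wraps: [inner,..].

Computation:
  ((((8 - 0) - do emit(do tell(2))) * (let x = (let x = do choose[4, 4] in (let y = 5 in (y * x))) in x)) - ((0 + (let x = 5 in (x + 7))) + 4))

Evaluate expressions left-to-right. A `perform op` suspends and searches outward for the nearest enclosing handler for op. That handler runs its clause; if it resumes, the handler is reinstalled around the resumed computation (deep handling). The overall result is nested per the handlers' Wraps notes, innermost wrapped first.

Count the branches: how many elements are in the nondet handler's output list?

Step-by-step:
tell(2) @ H1 ⇒ log+=2
emit(0) @ H0 ⇒ out+=0
choose[4, 4] @ H2
  branch[0] choose=4:
    H0 returns [0, 144]
    H1 returns ([0, 144], (2))
    H2 returns [([0, 144], (2))]
  branch[1] choose=4:
    H0 returns [0, 144]
    H1 returns ([0, 144], (2))
    H2 returns [([0, 144], (2))]
= [([0, 144], (2)), ([0, 144], (2))]

Answer: 2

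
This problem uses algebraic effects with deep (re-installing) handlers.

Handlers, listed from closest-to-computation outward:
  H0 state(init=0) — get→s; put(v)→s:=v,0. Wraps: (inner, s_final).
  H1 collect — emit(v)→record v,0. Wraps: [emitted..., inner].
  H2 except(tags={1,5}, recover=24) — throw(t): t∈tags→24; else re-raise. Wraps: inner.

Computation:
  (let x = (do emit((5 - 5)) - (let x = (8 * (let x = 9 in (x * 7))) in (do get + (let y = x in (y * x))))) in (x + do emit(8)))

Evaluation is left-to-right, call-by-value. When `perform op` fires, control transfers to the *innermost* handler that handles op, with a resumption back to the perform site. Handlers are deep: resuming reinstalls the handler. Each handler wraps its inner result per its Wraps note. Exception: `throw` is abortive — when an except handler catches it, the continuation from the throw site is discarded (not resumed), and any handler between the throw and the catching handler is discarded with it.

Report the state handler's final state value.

Working:
emit(0) @ H1 ⇒ out+=0
get @ H0 ⇒ 0
emit(8) @ H1 ⇒ out+=8
H0 returns (-254016, 0)
H1 returns [0, 8, (-254016, 0)]
H2 returns [0, 8, (-254016, 0)]
= [0, 8, (-254016, 0)]

Answer: 0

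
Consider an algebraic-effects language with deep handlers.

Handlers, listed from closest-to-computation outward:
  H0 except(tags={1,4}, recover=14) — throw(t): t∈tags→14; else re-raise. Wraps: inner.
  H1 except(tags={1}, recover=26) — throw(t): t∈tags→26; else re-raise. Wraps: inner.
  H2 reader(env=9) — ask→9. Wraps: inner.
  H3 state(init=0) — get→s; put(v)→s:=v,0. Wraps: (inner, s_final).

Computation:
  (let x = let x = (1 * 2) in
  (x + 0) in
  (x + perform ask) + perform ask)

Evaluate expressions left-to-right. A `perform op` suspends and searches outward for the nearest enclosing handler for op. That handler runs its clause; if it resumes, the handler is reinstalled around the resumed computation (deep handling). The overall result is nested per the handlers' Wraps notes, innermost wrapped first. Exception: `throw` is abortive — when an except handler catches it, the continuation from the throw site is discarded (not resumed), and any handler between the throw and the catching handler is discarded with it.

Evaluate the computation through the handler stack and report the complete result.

Answer: (20, 0)

Step-by-step:
ask @ H2 ⇒ 9
ask @ H2 ⇒ 9
H0 returns 20
H1 returns 20
H2 returns 20
H3 returns (20, 0)
= (20, 0)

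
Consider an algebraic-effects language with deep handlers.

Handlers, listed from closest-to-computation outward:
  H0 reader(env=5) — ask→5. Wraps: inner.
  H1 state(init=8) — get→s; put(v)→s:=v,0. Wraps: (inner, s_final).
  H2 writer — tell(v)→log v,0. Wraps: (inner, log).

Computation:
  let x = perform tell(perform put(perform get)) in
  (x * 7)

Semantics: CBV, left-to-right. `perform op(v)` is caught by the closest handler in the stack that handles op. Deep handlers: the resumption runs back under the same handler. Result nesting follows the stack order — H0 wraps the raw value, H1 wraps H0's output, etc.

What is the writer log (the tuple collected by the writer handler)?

Evaluation trace:
get @ H1 ⇒ 8
put(8) @ H1 ⇒ s:=8
tell(0) @ H2 ⇒ log+=0
H0 returns 0
H1 returns (0, 8)
H2 returns ((0, 8), (0))
= ((0, 8), (0))

Answer: (0)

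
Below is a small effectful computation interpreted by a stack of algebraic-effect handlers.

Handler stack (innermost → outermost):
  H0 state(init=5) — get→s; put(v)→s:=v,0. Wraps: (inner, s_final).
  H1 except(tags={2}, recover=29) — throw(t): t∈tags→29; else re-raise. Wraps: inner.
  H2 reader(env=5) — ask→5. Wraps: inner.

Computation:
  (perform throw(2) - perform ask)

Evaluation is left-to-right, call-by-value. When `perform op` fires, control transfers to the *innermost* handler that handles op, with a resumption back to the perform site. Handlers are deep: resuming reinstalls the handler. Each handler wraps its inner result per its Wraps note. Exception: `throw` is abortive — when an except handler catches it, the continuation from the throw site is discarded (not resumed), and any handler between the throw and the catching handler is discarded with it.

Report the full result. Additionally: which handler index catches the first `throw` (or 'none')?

Answer: 29 ; first throw caught by: H1

Evaluation trace:
throw(2) @ H1 caught ⇒ 29
H2 returns 29
= 29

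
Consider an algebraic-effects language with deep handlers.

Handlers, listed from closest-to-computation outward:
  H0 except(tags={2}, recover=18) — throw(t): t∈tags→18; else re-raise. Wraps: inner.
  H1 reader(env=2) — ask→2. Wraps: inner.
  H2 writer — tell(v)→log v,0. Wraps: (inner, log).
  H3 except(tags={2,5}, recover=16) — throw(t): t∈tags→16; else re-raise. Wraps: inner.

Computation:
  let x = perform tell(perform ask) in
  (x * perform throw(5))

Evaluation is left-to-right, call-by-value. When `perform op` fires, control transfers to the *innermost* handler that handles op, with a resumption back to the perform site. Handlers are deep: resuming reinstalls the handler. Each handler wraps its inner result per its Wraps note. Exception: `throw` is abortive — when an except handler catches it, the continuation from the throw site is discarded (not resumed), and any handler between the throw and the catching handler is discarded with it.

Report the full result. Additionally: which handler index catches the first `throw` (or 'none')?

Answer: 16 ; first throw caught by: H3

Working:
ask @ H1 ⇒ 2
tell(2) @ H2 ⇒ log+=2
throw(5) @ H0 re-raised
throw(5) @ H3 caught ⇒ 16
= 16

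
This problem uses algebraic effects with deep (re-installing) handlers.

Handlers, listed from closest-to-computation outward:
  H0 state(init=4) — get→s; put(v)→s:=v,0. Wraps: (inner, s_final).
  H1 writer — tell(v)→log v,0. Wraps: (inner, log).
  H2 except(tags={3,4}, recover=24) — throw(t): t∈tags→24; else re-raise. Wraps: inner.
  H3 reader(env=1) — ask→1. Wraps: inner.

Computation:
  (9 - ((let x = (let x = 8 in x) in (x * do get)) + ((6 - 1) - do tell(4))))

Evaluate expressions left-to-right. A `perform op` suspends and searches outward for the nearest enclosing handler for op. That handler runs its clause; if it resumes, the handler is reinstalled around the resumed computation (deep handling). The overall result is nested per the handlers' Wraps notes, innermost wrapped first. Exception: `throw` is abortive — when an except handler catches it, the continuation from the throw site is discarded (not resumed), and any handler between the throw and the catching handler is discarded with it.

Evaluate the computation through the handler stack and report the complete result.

Answer: ((-28, 4), (4))

Step-by-step:
get @ H0 ⇒ 4
tell(4) @ H1 ⇒ log+=4
H0 returns (-28, 4)
H1 returns ((-28, 4), (4))
H2 returns ((-28, 4), (4))
H3 returns ((-28, 4), (4))
= ((-28, 4), (4))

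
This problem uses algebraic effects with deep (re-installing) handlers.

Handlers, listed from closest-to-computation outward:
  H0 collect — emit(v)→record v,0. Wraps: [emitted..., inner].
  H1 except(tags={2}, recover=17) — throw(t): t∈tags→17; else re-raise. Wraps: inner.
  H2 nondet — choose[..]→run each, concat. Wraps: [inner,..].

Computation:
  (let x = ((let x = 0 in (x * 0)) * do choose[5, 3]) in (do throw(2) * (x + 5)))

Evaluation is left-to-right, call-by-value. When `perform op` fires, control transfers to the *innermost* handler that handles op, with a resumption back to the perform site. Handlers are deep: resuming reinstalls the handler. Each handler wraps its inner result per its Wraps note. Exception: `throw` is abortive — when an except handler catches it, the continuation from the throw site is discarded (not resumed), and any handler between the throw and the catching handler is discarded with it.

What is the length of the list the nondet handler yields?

Answer: 2

Evaluation trace:
choose[5, 3] @ H2
  branch[0] choose=5:
    throw(2) @ H1 caught ⇒ 17
    H2 returns [17]
  branch[1] choose=3:
    throw(2) @ H1 caught ⇒ 17
    H2 returns [17]
= [17, 17]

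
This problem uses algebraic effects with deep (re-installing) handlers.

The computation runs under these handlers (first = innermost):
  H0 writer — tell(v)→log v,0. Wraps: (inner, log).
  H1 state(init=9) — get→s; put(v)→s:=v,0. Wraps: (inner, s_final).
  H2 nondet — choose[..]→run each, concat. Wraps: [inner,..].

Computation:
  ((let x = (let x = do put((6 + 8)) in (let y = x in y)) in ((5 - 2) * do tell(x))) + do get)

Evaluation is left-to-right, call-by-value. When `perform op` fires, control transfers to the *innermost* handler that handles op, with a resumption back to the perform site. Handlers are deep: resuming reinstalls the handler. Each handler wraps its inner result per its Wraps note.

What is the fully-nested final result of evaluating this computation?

Step-by-step:
put(14) @ H1 ⇒ s:=14
tell(0) @ H0 ⇒ log+=0
get @ H1 ⇒ 14
H0 returns (14, (0))
H1 returns ((14, (0)), 14)
H2 returns [((14, (0)), 14)]
= [((14, (0)), 14)]

Answer: [((14, (0)), 14)]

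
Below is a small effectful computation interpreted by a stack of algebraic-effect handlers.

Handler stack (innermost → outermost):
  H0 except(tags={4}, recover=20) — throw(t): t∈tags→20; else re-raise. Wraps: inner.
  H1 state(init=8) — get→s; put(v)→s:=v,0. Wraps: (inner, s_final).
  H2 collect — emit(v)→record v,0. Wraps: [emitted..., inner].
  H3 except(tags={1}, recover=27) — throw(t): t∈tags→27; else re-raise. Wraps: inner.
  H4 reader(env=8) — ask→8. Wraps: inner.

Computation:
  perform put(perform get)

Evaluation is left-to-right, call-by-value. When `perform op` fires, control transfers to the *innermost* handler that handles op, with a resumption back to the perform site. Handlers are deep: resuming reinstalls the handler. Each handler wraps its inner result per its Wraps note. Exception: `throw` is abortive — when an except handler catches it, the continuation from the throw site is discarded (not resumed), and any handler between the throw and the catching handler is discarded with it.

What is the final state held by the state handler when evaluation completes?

Working:
get @ H1 ⇒ 8
put(8) @ H1 ⇒ s:=8
H0 returns 0
H1 returns (0, 8)
H2 returns [(0, 8)]
H3 returns [(0, 8)]
H4 returns [(0, 8)]
= [(0, 8)]

Answer: 8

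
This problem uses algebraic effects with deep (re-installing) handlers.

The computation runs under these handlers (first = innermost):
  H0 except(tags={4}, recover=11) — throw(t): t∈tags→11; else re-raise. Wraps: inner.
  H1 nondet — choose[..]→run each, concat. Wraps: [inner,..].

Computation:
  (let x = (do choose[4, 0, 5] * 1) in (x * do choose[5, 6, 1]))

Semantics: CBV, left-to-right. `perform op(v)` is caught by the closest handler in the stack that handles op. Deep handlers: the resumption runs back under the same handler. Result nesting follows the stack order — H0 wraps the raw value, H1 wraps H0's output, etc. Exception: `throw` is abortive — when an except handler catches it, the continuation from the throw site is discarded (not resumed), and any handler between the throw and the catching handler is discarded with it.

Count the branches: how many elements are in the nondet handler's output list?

Answer: 9

Evaluation trace:
choose[4, 0, 5] @ H1
  branch[0] choose=4:
    choose[5, 6, 1] @ H1
      branch[0] choose=5:
        H0 returns 20
        H1 returns [20]
      branch[1] choose=6:
        H0 returns 24
        H1 returns [24]
      branch[2] choose=1:
        H0 returns 4
        H1 returns [4]
  branch[1] choose=0:
    choose[5, 6, 1] @ H1
      branch[0] choose=5:
        H0 returns 0
        H1 returns [0]
      branch[1] choose=6:
        H0 returns 0
        H1 returns [0]
      branch[2] choose=1:
        H0 returns 0
        H1 returns [0]
  branch[2] choose=5:
    choose[5, 6, 1] @ H1
      branch[0] choose=5:
        H0 returns 25
        H1 returns [25]
      branch[1] choose=6:
        H0 returns 30
        H1 returns [30]
      branch[2] choose=1:
        H0 returns 5
        H1 returns [5]
= [20, 24, 4, 0, 0, 0, 25, 30, 5]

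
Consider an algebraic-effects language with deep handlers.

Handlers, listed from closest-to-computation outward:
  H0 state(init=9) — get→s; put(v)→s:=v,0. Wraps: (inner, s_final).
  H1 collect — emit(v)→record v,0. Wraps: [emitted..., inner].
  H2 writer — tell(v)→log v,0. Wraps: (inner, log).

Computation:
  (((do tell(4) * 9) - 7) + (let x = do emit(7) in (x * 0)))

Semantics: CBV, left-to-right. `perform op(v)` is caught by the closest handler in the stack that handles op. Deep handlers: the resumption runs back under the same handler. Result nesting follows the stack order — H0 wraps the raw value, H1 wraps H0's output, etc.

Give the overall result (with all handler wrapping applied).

Answer: ([7, (-7, 9)], (4))

Working:
tell(4) @ H2 ⇒ log+=4
emit(7) @ H1 ⇒ out+=7
H0 returns (-7, 9)
H1 returns [7, (-7, 9)]
H2 returns ([7, (-7, 9)], (4))
= ([7, (-7, 9)], (4))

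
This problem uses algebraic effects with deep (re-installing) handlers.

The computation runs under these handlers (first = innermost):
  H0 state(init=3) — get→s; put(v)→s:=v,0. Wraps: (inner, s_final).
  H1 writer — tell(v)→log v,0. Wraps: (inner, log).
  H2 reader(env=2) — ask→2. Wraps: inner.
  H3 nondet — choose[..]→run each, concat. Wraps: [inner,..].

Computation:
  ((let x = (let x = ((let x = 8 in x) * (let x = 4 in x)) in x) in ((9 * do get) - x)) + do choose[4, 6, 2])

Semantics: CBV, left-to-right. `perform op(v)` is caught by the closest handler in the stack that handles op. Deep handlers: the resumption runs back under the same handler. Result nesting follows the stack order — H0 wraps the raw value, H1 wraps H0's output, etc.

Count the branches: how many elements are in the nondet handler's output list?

Answer: 3

Step-by-step:
get @ H0 ⇒ 3
choose[4, 6, 2] @ H3
  branch[0] choose=4:
    H0 returns (-1, 3)
    H1 returns ((-1, 3), ())
    H2 returns ((-1, 3), ())
    H3 returns [((-1, 3), ())]
  branch[1] choose=6:
    H0 returns (1, 3)
    H1 returns ((1, 3), ())
    H2 returns ((1, 3), ())
    H3 returns [((1, 3), ())]
  branch[2] choose=2:
    H0 returns (-3, 3)
    H1 returns ((-3, 3), ())
    H2 returns ((-3, 3), ())
    H3 returns [((-3, 3), ())]
= [((-1, 3), ()), ((1, 3), ()), ((-3, 3), ())]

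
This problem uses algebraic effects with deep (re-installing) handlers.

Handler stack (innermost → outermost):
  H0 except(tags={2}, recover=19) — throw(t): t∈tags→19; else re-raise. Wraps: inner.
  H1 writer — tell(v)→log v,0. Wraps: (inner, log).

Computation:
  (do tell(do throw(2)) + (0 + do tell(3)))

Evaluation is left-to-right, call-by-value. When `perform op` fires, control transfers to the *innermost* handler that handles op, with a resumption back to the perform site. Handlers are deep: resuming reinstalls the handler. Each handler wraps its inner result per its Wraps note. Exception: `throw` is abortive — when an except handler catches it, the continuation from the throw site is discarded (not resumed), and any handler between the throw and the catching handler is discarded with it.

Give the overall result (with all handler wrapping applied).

Answer: (19, ())

Evaluation trace:
throw(2) @ H0 caught ⇒ 19
H1 returns (19, ())
= (19, ())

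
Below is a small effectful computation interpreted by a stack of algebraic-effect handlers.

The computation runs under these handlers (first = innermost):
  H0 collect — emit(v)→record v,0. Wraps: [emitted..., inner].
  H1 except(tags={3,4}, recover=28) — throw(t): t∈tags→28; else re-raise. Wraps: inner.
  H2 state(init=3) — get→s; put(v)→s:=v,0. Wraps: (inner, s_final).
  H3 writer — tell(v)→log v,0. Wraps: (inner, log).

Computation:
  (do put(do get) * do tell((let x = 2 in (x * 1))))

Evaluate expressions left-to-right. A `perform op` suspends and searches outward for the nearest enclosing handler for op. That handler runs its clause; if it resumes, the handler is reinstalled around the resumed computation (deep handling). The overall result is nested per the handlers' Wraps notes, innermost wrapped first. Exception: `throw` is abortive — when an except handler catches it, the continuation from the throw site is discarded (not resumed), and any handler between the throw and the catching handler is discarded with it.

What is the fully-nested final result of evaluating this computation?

Working:
get @ H2 ⇒ 3
put(3) @ H2 ⇒ s:=3
tell(2) @ H3 ⇒ log+=2
H0 returns [0]
H1 returns [0]
H2 returns ([0], 3)
H3 returns (([0], 3), (2))
= (([0], 3), (2))

Answer: (([0], 3), (2))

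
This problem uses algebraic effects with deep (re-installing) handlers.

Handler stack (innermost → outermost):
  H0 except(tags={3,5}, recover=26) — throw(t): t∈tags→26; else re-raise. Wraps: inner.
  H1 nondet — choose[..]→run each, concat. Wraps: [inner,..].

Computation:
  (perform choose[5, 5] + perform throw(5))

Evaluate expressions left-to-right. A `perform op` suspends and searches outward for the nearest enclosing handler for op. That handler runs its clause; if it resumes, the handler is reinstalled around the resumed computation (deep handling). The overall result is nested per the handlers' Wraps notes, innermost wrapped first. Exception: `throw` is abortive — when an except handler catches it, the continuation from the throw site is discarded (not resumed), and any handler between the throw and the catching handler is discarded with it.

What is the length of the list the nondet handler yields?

Working:
choose[5, 5] @ H1
  branch[0] choose=5:
    throw(5) @ H0 caught ⇒ 26
    H1 returns [26]
  branch[1] choose=5:
    throw(5) @ H0 caught ⇒ 26
    H1 returns [26]
= [26, 26]

Answer: 2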